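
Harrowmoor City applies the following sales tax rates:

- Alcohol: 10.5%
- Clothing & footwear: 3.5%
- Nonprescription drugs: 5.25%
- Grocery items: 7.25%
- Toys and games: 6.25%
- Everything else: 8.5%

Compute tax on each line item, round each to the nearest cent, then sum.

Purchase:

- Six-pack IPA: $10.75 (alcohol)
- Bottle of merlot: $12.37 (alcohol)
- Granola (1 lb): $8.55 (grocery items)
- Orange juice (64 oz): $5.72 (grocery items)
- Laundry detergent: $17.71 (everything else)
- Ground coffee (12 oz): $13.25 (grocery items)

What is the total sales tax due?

Six-pack IPA $10.75: alcohol → 10.5% → $1.13
Bottle of merlot $12.37: alcohol → 10.5% → $1.30
Granola (1 lb) $8.55: grocery items → 7.25% → $0.62
Orange juice (64 oz) $5.72: grocery items → 7.25% → $0.41
Laundry detergent $17.71: everything else → 8.5% → $1.51
Ground coffee (12 oz) $13.25: grocery items → 7.25% → $0.96
Total tax = $1.13 + $1.30 + $0.62 + $0.41 + $1.51 + $0.96 = $5.93

$5.93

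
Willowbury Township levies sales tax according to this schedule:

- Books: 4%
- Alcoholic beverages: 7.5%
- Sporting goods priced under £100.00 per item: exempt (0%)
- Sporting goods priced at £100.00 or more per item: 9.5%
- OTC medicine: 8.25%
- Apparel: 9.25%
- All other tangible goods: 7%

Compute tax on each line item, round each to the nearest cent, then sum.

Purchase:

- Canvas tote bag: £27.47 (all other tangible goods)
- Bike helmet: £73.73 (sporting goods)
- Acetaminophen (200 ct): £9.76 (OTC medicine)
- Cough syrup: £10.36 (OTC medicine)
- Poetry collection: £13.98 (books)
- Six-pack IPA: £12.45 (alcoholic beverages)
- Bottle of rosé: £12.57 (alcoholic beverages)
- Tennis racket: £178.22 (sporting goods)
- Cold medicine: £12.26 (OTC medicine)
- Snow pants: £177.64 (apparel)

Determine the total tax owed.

Canvas tote bag £27.47: all other tangible goods → 7% → £1.92
Bike helmet £73.73: sporting goods, under £100.00 → 0% → £0.00
Acetaminophen (200 ct) £9.76: OTC medicine → 8.25% → £0.81
Cough syrup £10.36: OTC medicine → 8.25% → £0.85
Poetry collection £13.98: books → 4% → £0.56
Six-pack IPA £12.45: alcoholic beverages → 7.5% → £0.93
Bottle of rosé £12.57: alcoholic beverages → 7.5% → £0.94
Tennis racket £178.22: sporting goods, £100.00 or more → 9.5% → £16.93
Cold medicine £12.26: OTC medicine → 8.25% → £1.01
Snow pants £177.64: apparel → 9.25% → £16.43
Total tax = £1.92 + £0.81 + £0.85 + £0.56 + £0.93 + £0.94 + £16.93 + £1.01 + £16.43 = £40.38

£40.38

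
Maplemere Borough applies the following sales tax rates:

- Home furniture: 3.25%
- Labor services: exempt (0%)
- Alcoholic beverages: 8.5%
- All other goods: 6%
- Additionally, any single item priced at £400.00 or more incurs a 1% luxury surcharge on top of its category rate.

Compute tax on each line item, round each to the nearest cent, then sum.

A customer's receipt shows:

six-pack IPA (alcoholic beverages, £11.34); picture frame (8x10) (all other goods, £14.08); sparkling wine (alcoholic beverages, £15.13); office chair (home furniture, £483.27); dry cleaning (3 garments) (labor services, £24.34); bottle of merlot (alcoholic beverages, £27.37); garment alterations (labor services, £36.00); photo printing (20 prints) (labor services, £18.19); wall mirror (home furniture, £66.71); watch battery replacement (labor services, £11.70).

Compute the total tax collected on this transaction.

Six-pack IPA £11.34: alcoholic beverages → 8.5% → £0.96
Picture frame (8x10) £14.08: all other goods → 6% → £0.84
Sparkling wine £15.13: alcoholic beverages → 8.5% → £1.29
Office chair £483.27: home furniture → 3.25% + 1% surcharge = 4.25% → £20.54
Dry cleaning (3 garments) £24.34: labor services → 0% → £0.00
Bottle of merlot £27.37: alcoholic beverages → 8.5% → £2.33
Garment alterations £36.00: labor services → 0% → £0.00
Photo printing (20 prints) £18.19: labor services → 0% → £0.00
Wall mirror £66.71: home furniture → 3.25% → £2.17
Watch battery replacement £11.70: labor services → 0% → £0.00
Total tax = £0.96 + £0.84 + £1.29 + £20.54 + £2.33 + £2.17 = £28.13

£28.13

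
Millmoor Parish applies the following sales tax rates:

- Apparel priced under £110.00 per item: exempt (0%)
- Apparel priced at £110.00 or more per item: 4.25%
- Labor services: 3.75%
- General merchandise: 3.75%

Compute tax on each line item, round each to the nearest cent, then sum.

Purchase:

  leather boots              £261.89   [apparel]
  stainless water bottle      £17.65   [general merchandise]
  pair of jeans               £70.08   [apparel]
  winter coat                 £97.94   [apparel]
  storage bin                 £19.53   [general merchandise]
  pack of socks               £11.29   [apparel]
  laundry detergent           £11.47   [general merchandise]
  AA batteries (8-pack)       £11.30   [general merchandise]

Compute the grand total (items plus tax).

£514.52

Leather boots £261.89: apparel, £110.00 or more → 4.25% → £11.13
Stainless water bottle £17.65: general merchandise → 3.75% → £0.66
Pair of jeans £70.08: apparel, under £110.00 → 0% → £0.00
Winter coat £97.94: apparel, under £110.00 → 0% → £0.00
Storage bin £19.53: general merchandise → 3.75% → £0.73
Pack of socks £11.29: apparel, under £110.00 → 0% → £0.00
Laundry detergent £11.47: general merchandise → 3.75% → £0.43
AA batteries (8-pack) £11.30: general merchandise → 3.75% → £0.42
Subtotal = £501.15; tax = £13.37; total due = £514.52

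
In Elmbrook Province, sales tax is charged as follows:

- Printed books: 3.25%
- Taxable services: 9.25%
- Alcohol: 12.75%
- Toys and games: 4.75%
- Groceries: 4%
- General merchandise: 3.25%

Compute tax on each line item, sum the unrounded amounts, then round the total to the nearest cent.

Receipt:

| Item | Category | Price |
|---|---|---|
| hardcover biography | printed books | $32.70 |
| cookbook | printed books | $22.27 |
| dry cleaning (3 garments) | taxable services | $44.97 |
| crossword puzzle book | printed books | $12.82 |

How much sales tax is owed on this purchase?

Hardcover biography $32.70: printed books → 3.25% → $1.06275
Cookbook $22.27: printed books → 3.25% → $0.723775
Dry cleaning (3 garments) $44.97: taxable services → 9.25% → $4.159725
Crossword puzzle book $12.82: printed books → 3.25% → $0.41665
Unrounded tax sum = $6.3629 → $6.36

$6.36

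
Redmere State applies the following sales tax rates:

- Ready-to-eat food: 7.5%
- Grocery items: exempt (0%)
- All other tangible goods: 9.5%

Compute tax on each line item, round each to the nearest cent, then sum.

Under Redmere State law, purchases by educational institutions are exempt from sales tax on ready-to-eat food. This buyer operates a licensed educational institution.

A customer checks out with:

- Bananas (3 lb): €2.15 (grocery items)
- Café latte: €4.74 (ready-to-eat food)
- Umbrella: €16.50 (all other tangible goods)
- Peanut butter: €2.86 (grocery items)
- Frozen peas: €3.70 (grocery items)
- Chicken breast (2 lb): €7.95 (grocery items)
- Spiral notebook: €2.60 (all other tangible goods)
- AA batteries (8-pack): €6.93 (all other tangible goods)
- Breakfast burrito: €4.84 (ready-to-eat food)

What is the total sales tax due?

Bananas (3 lb) €2.15: grocery items → 0% → €0.00
Café latte €4.74: ready-to-eat food, buyer-exempt → 0% → €0.00
Umbrella €16.50: all other tangible goods → 9.5% → €1.57
Peanut butter €2.86: grocery items → 0% → €0.00
Frozen peas €3.70: grocery items → 0% → €0.00
Chicken breast (2 lb) €7.95: grocery items → 0% → €0.00
Spiral notebook €2.60: all other tangible goods → 9.5% → €0.25
AA batteries (8-pack) €6.93: all other tangible goods → 9.5% → €0.66
Breakfast burrito €4.84: ready-to-eat food, buyer-exempt → 0% → €0.00
Total tax = €1.57 + €0.25 + €0.66 = €2.48

€2.48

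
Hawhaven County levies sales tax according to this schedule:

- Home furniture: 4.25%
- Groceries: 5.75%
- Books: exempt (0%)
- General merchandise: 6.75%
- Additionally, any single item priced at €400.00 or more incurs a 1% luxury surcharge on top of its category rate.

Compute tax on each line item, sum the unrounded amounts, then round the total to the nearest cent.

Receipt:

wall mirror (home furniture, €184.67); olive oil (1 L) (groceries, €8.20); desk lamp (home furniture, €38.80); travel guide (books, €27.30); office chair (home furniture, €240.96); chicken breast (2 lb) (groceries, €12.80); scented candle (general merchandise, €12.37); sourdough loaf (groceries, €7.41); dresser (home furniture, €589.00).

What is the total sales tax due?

Wall mirror €184.67: home furniture → 4.25% → €7.848475
Olive oil (1 L) €8.20: groceries → 5.75% → €0.4715
Desk lamp €38.80: home furniture → 4.25% → €1.649
Travel guide €27.30: books → 0% → €0.00
Office chair €240.96: home furniture → 4.25% → €10.2408
Chicken breast (2 lb) €12.80: groceries → 5.75% → €0.736
Scented candle €12.37: general merchandise → 6.75% → €0.834975
Sourdough loaf €7.41: groceries → 5.75% → €0.426075
Dresser €589.00: home furniture → 4.25% + 1% surcharge = 5.25% → €30.9225
Unrounded tax sum = €53.129325 → €53.13

€53.13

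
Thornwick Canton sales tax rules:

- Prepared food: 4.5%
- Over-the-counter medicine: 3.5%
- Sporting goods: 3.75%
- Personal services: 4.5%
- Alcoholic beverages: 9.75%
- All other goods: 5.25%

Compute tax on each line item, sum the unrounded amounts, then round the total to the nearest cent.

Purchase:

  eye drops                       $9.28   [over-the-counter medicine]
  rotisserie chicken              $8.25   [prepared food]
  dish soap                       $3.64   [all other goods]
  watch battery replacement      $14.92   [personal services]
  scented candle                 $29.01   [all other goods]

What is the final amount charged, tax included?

$68.18

Eye drops $9.28: over-the-counter medicine → 3.5% → $0.3248
Rotisserie chicken $8.25: prepared food → 4.5% → $0.37125
Dish soap $3.64: all other goods → 5.25% → $0.1911
Watch battery replacement $14.92: personal services → 4.5% → $0.6714
Scented candle $29.01: all other goods → 5.25% → $1.523025
Subtotal = $65.10; unrounded tax = $3.081575 → $3.08; total due = $68.18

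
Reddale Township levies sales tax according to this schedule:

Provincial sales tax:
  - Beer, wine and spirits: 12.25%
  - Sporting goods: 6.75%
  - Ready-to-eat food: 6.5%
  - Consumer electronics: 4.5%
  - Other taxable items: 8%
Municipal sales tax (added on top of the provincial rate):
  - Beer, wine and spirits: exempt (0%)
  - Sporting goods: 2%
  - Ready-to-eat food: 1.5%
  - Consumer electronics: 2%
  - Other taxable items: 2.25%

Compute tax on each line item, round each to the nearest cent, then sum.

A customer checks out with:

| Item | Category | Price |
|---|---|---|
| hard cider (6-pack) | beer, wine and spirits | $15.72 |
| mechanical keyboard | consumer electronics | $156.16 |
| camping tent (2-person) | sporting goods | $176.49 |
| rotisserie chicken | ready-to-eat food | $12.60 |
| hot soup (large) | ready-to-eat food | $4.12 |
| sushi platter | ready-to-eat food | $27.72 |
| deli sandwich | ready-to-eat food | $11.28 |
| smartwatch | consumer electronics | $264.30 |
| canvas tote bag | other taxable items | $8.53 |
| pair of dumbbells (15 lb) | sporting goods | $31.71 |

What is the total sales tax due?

Hard cider (6-pack) $15.72: beer, wine and spirits → 12.25% + 0% municipal = 12.25% → $1.93
Mechanical keyboard $156.16: consumer electronics → 4.5% + 2% municipal = 6.5% → $10.15
Camping tent (2-person) $176.49: sporting goods → 6.75% + 2% municipal = 8.75% → $15.44
Rotisserie chicken $12.60: ready-to-eat food → 6.5% + 1.5% municipal = 8% → $1.01
Hot soup (large) $4.12: ready-to-eat food → 6.5% + 1.5% municipal = 8% → $0.33
Sushi platter $27.72: ready-to-eat food → 6.5% + 1.5% municipal = 8% → $2.22
Deli sandwich $11.28: ready-to-eat food → 6.5% + 1.5% municipal = 8% → $0.90
Smartwatch $264.30: consumer electronics → 4.5% + 2% municipal = 6.5% → $17.18
Canvas tote bag $8.53: other taxable items → 8% + 2.25% municipal = 10.25% → $0.87
Pair of dumbbells (15 lb) $31.71: sporting goods → 6.75% + 2% municipal = 8.75% → $2.77
Total tax = $1.93 + $10.15 + $15.44 + $1.01 + $0.33 + $2.22 + $0.90 + $17.18 + $0.87 + $2.77 = $52.80

$52.80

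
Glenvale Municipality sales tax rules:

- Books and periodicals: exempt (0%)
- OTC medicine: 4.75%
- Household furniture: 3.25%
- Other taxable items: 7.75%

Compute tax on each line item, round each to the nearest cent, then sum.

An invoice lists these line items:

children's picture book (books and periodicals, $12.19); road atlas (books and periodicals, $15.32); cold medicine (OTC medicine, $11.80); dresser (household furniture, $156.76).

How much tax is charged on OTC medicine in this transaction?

$0.56

Cold medicine $11.80: OTC medicine → 4.75% → $0.56
Tax on OTC medicine = $0.56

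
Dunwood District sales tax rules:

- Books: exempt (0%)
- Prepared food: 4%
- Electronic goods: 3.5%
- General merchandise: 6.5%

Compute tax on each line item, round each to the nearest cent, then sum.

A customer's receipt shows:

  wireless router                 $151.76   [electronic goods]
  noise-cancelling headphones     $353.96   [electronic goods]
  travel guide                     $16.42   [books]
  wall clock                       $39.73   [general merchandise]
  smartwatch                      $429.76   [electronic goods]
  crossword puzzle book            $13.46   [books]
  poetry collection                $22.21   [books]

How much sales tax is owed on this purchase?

$35.32

Wireless router $151.76: electronic goods → 3.5% → $5.31
Noise-cancelling headphones $353.96: electronic goods → 3.5% → $12.39
Travel guide $16.42: books → 0% → $0.00
Wall clock $39.73: general merchandise → 6.5% → $2.58
Smartwatch $429.76: electronic goods → 3.5% → $15.04
Crossword puzzle book $13.46: books → 0% → $0.00
Poetry collection $22.21: books → 0% → $0.00
Total tax = $5.31 + $12.39 + $2.58 + $15.04 = $35.32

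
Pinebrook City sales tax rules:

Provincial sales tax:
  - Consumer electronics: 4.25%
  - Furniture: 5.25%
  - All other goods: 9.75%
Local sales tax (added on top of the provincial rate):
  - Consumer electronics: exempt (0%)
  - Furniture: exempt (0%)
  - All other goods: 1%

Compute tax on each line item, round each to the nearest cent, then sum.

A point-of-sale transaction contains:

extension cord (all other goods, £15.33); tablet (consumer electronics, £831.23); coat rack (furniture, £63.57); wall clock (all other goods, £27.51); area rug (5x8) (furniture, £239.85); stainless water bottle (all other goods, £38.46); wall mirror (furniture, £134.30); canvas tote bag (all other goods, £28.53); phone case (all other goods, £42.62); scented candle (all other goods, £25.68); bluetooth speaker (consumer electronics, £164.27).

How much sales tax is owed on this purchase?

£84.44

Extension cord £15.33: all other goods → 9.75% + 1% local = 10.75% → £1.65
Tablet £831.23: consumer electronics → 4.25% + 0% local = 4.25% → £35.33
Coat rack £63.57: furniture → 5.25% + 0% local = 5.25% → £3.34
Wall clock £27.51: all other goods → 9.75% + 1% local = 10.75% → £2.96
Area rug (5x8) £239.85: furniture → 5.25% + 0% local = 5.25% → £12.59
Stainless water bottle £38.46: all other goods → 9.75% + 1% local = 10.75% → £4.13
Wall mirror £134.30: furniture → 5.25% + 0% local = 5.25% → £7.05
Canvas tote bag £28.53: all other goods → 9.75% + 1% local = 10.75% → £3.07
Phone case £42.62: all other goods → 9.75% + 1% local = 10.75% → £4.58
Scented candle £25.68: all other goods → 9.75% + 1% local = 10.75% → £2.76
Bluetooth speaker £164.27: consumer electronics → 4.25% + 0% local = 4.25% → £6.98
Total tax = £1.65 + £35.33 + £3.34 + £2.96 + £12.59 + £4.13 + £7.05 + £3.07 + £4.58 + £2.76 + £6.98 = £84.44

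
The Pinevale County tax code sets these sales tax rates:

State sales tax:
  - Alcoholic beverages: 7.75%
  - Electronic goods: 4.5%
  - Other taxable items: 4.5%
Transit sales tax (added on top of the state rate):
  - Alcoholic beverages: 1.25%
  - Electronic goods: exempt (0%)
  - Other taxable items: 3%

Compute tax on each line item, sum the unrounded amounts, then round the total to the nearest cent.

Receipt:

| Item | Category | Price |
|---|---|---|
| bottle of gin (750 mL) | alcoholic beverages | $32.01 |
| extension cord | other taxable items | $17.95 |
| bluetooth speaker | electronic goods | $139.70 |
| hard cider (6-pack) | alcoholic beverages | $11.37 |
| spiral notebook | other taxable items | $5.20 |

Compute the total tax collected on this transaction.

Bottle of gin (750 mL) $32.01: alcoholic beverages → 7.75% + 1.25% transit = 9% → $2.8809
Extension cord $17.95: other taxable items → 4.5% + 3% transit = 7.5% → $1.34625
Bluetooth speaker $139.70: electronic goods → 4.5% + 0% transit = 4.5% → $6.2865
Hard cider (6-pack) $11.37: alcoholic beverages → 7.75% + 1.25% transit = 9% → $1.0233
Spiral notebook $5.20: other taxable items → 4.5% + 3% transit = 7.5% → $0.39
Unrounded tax sum = $11.92695 → $11.93

$11.93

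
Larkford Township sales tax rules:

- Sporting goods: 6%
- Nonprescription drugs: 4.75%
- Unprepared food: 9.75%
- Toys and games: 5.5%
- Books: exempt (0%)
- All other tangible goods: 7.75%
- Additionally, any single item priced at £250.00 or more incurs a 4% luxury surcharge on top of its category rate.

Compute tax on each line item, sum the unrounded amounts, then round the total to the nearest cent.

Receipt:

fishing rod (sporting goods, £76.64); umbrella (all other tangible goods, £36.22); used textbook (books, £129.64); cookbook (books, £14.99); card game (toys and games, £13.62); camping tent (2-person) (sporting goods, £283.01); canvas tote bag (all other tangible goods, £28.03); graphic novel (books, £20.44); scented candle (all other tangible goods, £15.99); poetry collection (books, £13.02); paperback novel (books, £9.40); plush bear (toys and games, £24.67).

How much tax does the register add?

£41.22

Fishing rod £76.64: sporting goods → 6% → £4.5984
Umbrella £36.22: all other tangible goods → 7.75% → £2.80705
Used textbook £129.64: books → 0% → £0.00
Cookbook £14.99: books → 0% → £0.00
Card game £13.62: toys and games → 5.5% → £0.7491
Camping tent (2-person) £283.01: sporting goods → 6% + 4% surcharge = 10% → £28.301
Canvas tote bag £28.03: all other tangible goods → 7.75% → £2.172325
Graphic novel £20.44: books → 0% → £0.00
Scented candle £15.99: all other tangible goods → 7.75% → £1.239225
Poetry collection £13.02: books → 0% → £0.00
Paperback novel £9.40: books → 0% → £0.00
Plush bear £24.67: toys and games → 5.5% → £1.35685
Unrounded tax sum = £41.22395 → £41.22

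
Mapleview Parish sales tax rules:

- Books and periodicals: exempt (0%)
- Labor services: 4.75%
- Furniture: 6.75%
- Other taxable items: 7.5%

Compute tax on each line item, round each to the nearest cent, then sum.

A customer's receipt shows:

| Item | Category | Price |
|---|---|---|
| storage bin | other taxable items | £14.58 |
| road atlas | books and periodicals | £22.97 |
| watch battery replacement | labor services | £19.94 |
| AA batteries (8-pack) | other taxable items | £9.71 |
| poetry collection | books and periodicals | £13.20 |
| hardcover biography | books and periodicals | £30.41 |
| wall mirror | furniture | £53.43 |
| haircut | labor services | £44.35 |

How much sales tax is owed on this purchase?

Storage bin £14.58: other taxable items → 7.5% → £1.09
Road atlas £22.97: books and periodicals → 0% → £0.00
Watch battery replacement £19.94: labor services → 4.75% → £0.95
AA batteries (8-pack) £9.71: other taxable items → 7.5% → £0.73
Poetry collection £13.20: books and periodicals → 0% → £0.00
Hardcover biography £30.41: books and periodicals → 0% → £0.00
Wall mirror £53.43: furniture → 6.75% → £3.61
Haircut £44.35: labor services → 4.75% → £2.11
Total tax = £1.09 + £0.95 + £0.73 + £3.61 + £2.11 = £8.49

£8.49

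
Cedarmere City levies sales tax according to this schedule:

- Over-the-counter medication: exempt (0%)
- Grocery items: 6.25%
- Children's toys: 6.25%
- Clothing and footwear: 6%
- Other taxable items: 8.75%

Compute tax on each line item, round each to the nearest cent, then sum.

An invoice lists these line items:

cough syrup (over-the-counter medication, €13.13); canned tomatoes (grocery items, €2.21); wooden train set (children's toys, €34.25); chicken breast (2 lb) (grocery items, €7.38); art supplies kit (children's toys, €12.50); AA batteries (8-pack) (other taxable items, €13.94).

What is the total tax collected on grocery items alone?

Canned tomatoes €2.21: grocery items → 6.25% → €0.14
Chicken breast (2 lb) €7.38: grocery items → 6.25% → €0.46
Tax on grocery items = €0.14 + €0.46 = €0.60

€0.60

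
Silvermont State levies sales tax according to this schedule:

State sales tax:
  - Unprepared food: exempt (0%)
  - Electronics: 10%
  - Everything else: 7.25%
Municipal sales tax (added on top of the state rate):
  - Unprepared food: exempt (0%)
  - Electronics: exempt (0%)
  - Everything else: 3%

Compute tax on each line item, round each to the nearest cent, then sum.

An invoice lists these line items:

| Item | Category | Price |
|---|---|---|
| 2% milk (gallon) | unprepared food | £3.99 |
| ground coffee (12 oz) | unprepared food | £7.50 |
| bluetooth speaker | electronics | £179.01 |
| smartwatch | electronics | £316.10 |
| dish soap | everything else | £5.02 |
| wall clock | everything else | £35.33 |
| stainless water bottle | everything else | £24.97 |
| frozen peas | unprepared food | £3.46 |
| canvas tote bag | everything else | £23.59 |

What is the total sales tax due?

2% milk (gallon) £3.99: unprepared food → 0% + 0% municipal = 0% → £0.00
Ground coffee (12 oz) £7.50: unprepared food → 0% + 0% municipal = 0% → £0.00
Bluetooth speaker £179.01: electronics → 10% + 0% municipal = 10% → £17.90
Smartwatch £316.10: electronics → 10% + 0% municipal = 10% → £31.61
Dish soap £5.02: everything else → 7.25% + 3% municipal = 10.25% → £0.51
Wall clock £35.33: everything else → 7.25% + 3% municipal = 10.25% → £3.62
Stainless water bottle £24.97: everything else → 7.25% + 3% municipal = 10.25% → £2.56
Frozen peas £3.46: unprepared food → 0% + 0% municipal = 0% → £0.00
Canvas tote bag £23.59: everything else → 7.25% + 3% municipal = 10.25% → £2.42
Total tax = £17.90 + £31.61 + £0.51 + £3.62 + £2.56 + £2.42 = £58.62

£58.62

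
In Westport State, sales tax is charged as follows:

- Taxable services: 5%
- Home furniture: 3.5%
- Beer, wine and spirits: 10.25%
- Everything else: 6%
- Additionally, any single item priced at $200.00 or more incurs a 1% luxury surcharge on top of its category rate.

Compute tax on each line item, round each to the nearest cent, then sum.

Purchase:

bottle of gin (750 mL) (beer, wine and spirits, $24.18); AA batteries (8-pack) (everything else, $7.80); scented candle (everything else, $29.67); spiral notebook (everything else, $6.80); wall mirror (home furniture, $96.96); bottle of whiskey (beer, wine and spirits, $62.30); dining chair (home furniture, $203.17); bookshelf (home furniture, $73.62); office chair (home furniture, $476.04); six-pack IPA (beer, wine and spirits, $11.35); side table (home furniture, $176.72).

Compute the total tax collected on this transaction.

Bottle of gin (750 mL) $24.18: beer, wine and spirits → 10.25% → $2.48
AA batteries (8-pack) $7.80: everything else → 6% → $0.47
Scented candle $29.67: everything else → 6% → $1.78
Spiral notebook $6.80: everything else → 6% → $0.41
Wall mirror $96.96: home furniture → 3.5% → $3.39
Bottle of whiskey $62.30: beer, wine and spirits → 10.25% → $6.39
Dining chair $203.17: home furniture → 3.5% + 1% surcharge = 4.5% → $9.14
Bookshelf $73.62: home furniture → 3.5% → $2.58
Office chair $476.04: home furniture → 3.5% + 1% surcharge = 4.5% → $21.42
Six-pack IPA $11.35: beer, wine and spirits → 10.25% → $1.16
Side table $176.72: home furniture → 3.5% → $6.19
Total tax = $2.48 + $0.47 + $1.78 + $0.41 + $3.39 + $6.39 + $9.14 + $2.58 + $21.42 + $1.16 + $6.19 = $55.41

$55.41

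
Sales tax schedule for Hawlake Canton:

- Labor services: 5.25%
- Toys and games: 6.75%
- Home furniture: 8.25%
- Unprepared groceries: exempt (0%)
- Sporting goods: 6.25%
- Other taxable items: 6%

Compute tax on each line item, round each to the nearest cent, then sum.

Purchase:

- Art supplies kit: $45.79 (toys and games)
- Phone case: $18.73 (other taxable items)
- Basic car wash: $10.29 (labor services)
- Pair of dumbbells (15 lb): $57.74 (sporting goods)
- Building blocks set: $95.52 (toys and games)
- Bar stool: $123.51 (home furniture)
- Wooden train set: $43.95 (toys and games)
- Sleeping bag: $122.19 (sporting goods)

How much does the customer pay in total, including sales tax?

Art supplies kit $45.79: toys and games → 6.75% → $3.09
Phone case $18.73: other taxable items → 6% → $1.12
Basic car wash $10.29: labor services → 5.25% → $0.54
Pair of dumbbells (15 lb) $57.74: sporting goods → 6.25% → $3.61
Building blocks set $95.52: toys and games → 6.75% → $6.45
Bar stool $123.51: home furniture → 8.25% → $10.19
Wooden train set $43.95: toys and games → 6.75% → $2.97
Sleeping bag $122.19: sporting goods → 6.25% → $7.64
Subtotal = $517.72; tax = $35.61; total due = $553.33

$553.33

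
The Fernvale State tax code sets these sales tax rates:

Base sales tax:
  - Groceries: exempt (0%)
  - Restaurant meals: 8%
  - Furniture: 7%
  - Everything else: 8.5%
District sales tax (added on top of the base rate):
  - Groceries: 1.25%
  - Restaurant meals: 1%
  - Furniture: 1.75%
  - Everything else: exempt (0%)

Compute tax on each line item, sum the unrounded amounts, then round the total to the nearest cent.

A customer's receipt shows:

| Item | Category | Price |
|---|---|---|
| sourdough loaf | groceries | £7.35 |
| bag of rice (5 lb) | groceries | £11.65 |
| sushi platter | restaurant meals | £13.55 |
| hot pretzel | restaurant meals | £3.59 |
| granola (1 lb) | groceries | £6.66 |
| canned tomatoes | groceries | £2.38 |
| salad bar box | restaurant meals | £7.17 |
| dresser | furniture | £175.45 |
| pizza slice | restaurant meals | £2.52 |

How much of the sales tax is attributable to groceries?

£0.35

Sourdough loaf £7.35: groceries → 0% + 1.25% district = 1.25% → £0.091875
Bag of rice (5 lb) £11.65: groceries → 0% + 1.25% district = 1.25% → £0.145625
Granola (1 lb) £6.66: groceries → 0% + 1.25% district = 1.25% → £0.08325
Canned tomatoes £2.38: groceries → 0% + 1.25% district = 1.25% → £0.02975
Tax on groceries: unrounded sum = £0.3505 → £0.35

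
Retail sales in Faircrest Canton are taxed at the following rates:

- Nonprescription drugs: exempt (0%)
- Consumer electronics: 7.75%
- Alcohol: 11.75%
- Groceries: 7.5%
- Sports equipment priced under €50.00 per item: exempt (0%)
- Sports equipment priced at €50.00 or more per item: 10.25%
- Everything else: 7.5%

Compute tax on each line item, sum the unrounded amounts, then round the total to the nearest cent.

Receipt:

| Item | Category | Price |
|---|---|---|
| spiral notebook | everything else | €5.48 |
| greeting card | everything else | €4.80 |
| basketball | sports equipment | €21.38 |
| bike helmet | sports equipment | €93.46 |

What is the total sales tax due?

Spiral notebook €5.48: everything else → 7.5% → €0.411
Greeting card €4.80: everything else → 7.5% → €0.36
Basketball €21.38: sports equipment, under €50.00 → 0% → €0.00
Bike helmet €93.46: sports equipment, €50.00 or more → 10.25% → €9.57965
Unrounded tax sum = €10.35065 → €10.35

€10.35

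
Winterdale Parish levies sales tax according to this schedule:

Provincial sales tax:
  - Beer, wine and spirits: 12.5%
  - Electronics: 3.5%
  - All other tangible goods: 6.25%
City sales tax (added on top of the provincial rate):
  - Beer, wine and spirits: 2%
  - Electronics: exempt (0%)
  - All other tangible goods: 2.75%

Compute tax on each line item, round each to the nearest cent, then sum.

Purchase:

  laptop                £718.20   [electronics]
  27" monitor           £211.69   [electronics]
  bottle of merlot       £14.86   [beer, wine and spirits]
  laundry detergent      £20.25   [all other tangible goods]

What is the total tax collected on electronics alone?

£32.55

Laptop £718.20: electronics → 3.5% + 0% city = 3.5% → £25.14
27" monitor £211.69: electronics → 3.5% + 0% city = 3.5% → £7.41
Tax on electronics = £25.14 + £7.41 = £32.55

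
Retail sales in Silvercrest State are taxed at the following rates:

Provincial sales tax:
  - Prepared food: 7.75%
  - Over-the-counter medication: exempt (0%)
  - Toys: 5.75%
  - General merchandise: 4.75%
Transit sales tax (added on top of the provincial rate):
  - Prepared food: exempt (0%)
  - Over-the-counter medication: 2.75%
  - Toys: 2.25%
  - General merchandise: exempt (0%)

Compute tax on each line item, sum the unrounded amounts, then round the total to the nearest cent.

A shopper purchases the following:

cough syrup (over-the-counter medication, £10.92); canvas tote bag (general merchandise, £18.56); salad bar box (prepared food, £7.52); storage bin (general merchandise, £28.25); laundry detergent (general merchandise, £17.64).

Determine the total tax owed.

Cough syrup £10.92: over-the-counter medication → 0% + 2.75% transit = 2.75% → £0.3003
Canvas tote bag £18.56: general merchandise → 4.75% + 0% transit = 4.75% → £0.8816
Salad bar box £7.52: prepared food → 7.75% + 0% transit = 7.75% → £0.5828
Storage bin £28.25: general merchandise → 4.75% + 0% transit = 4.75% → £1.341875
Laundry detergent £17.64: general merchandise → 4.75% + 0% transit = 4.75% → £0.8379
Unrounded tax sum = £3.944475 → £3.94

£3.94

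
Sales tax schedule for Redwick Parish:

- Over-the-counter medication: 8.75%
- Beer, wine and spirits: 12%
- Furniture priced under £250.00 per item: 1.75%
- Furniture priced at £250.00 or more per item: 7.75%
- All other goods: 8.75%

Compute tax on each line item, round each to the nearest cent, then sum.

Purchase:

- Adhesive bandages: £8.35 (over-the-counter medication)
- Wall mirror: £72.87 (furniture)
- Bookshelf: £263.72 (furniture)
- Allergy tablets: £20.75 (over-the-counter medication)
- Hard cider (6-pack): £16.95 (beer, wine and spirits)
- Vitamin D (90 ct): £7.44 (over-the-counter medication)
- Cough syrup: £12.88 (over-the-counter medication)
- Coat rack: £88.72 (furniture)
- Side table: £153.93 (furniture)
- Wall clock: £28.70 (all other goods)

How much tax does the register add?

£34.83

Adhesive bandages £8.35: over-the-counter medication → 8.75% → £0.73
Wall mirror £72.87: furniture, under £250.00 → 1.75% → £1.28
Bookshelf £263.72: furniture, £250.00 or more → 7.75% → £20.44
Allergy tablets £20.75: over-the-counter medication → 8.75% → £1.82
Hard cider (6-pack) £16.95: beer, wine and spirits → 12% → £2.03
Vitamin D (90 ct) £7.44: over-the-counter medication → 8.75% → £0.65
Cough syrup £12.88: over-the-counter medication → 8.75% → £1.13
Coat rack £88.72: furniture, under £250.00 → 1.75% → £1.55
Side table £153.93: furniture, under £250.00 → 1.75% → £2.69
Wall clock £28.70: all other goods → 8.75% → £2.51
Total tax = £0.73 + £1.28 + £20.44 + £1.82 + £2.03 + £0.65 + £1.13 + £1.55 + £2.69 + £2.51 = £34.83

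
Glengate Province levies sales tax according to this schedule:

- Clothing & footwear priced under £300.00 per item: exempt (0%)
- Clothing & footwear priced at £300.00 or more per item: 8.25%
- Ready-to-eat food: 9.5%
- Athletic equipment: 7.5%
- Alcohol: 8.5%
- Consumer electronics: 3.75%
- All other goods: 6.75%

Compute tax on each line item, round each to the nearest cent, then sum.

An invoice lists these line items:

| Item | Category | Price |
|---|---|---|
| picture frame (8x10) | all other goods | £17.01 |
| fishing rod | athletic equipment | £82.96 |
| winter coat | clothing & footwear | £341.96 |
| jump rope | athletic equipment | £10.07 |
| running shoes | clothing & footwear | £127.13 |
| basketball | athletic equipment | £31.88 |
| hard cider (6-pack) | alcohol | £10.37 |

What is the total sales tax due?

Picture frame (8x10) £17.01: all other goods → 6.75% → £1.15
Fishing rod £82.96: athletic equipment → 7.5% → £6.22
Winter coat £341.96: clothing & footwear, £300.00 or more → 8.25% → £28.21
Jump rope £10.07: athletic equipment → 7.5% → £0.76
Running shoes £127.13: clothing & footwear, under £300.00 → 0% → £0.00
Basketball £31.88: athletic equipment → 7.5% → £2.39
Hard cider (6-pack) £10.37: alcohol → 8.5% → £0.88
Total tax = £1.15 + £6.22 + £28.21 + £0.76 + £2.39 + £0.88 = £39.61

£39.61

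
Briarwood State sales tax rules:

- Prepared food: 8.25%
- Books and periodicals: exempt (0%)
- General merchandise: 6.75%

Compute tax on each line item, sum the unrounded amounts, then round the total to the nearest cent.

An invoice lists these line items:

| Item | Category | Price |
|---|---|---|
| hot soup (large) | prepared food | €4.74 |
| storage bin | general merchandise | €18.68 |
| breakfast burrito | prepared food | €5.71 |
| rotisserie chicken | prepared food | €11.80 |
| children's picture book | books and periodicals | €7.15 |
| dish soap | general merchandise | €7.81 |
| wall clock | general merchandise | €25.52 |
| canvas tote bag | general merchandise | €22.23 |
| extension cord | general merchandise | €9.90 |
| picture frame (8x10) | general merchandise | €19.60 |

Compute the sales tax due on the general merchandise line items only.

€7.00

Storage bin €18.68: general merchandise → 6.75% → €1.2609
Dish soap €7.81: general merchandise → 6.75% → €0.527175
Wall clock €25.52: general merchandise → 6.75% → €1.7226
Canvas tote bag €22.23: general merchandise → 6.75% → €1.500525
Extension cord €9.90: general merchandise → 6.75% → €0.66825
Picture frame (8x10) €19.60: general merchandise → 6.75% → €1.323
Tax on general merchandise: unrounded sum = €7.00245 → €7.00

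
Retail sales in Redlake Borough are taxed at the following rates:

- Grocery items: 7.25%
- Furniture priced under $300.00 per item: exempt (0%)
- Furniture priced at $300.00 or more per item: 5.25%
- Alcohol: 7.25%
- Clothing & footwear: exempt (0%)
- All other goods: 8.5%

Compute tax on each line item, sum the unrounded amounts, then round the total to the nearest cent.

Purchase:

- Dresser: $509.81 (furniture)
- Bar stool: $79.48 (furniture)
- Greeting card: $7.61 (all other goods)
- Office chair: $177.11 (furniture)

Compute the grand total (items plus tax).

$801.42

Dresser $509.81: furniture, $300.00 or more → 5.25% → $26.765025
Bar stool $79.48: furniture, under $300.00 → 0% → $0.00
Greeting card $7.61: all other goods → 8.5% → $0.64685
Office chair $177.11: furniture, under $300.00 → 0% → $0.00
Subtotal = $774.01; unrounded tax = $27.411875 → $27.41; total due = $801.42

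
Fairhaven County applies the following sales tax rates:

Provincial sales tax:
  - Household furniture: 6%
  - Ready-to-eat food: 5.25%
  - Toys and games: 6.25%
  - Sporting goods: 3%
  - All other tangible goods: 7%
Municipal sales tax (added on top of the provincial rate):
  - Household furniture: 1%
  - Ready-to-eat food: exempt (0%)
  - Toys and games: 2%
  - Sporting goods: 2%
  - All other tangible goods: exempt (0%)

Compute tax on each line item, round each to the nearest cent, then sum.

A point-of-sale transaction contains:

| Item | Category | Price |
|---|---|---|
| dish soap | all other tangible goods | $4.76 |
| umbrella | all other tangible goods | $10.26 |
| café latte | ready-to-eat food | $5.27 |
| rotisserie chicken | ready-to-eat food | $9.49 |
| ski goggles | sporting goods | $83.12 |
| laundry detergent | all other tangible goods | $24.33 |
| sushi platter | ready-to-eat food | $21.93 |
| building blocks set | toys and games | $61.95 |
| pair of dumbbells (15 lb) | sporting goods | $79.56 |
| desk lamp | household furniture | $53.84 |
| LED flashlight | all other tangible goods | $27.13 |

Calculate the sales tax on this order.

Dish soap $4.76: all other tangible goods → 7% + 0% municipal = 7% → $0.33
Umbrella $10.26: all other tangible goods → 7% + 0% municipal = 7% → $0.72
Café latte $5.27: ready-to-eat food → 5.25% + 0% municipal = 5.25% → $0.28
Rotisserie chicken $9.49: ready-to-eat food → 5.25% + 0% municipal = 5.25% → $0.50
Ski goggles $83.12: sporting goods → 3% + 2% municipal = 5% → $4.16
Laundry detergent $24.33: all other tangible goods → 7% + 0% municipal = 7% → $1.70
Sushi platter $21.93: ready-to-eat food → 5.25% + 0% municipal = 5.25% → $1.15
Building blocks set $61.95: toys and games → 6.25% + 2% municipal = 8.25% → $5.11
Pair of dumbbells (15 lb) $79.56: sporting goods → 3% + 2% municipal = 5% → $3.98
Desk lamp $53.84: household furniture → 6% + 1% municipal = 7% → $3.77
LED flashlight $27.13: all other tangible goods → 7% + 0% municipal = 7% → $1.90
Total tax = $0.33 + $0.72 + $0.28 + $0.50 + $4.16 + $1.70 + $1.15 + $5.11 + $3.98 + $3.77 + $1.90 = $23.60

$23.60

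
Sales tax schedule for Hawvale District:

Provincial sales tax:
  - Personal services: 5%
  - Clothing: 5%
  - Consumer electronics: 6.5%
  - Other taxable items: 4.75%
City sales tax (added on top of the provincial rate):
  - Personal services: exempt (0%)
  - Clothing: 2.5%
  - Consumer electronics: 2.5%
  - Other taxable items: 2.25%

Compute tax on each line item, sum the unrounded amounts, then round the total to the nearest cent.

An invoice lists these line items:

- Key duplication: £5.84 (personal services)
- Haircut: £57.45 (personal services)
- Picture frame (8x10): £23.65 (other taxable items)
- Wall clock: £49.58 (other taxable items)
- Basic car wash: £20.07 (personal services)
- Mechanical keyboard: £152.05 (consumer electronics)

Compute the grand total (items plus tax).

Key duplication £5.84: personal services → 5% + 0% city = 5% → £0.292
Haircut £57.45: personal services → 5% + 0% city = 5% → £2.8725
Picture frame (8x10) £23.65: other taxable items → 4.75% + 2.25% city = 7% → £1.6555
Wall clock £49.58: other taxable items → 4.75% + 2.25% city = 7% → £3.4706
Basic car wash £20.07: personal services → 5% + 0% city = 5% → £1.0035
Mechanical keyboard £152.05: consumer electronics → 6.5% + 2.5% city = 9% → £13.6845
Subtotal = £308.64; unrounded tax = £22.9786 → £22.98; total due = £331.62

£331.62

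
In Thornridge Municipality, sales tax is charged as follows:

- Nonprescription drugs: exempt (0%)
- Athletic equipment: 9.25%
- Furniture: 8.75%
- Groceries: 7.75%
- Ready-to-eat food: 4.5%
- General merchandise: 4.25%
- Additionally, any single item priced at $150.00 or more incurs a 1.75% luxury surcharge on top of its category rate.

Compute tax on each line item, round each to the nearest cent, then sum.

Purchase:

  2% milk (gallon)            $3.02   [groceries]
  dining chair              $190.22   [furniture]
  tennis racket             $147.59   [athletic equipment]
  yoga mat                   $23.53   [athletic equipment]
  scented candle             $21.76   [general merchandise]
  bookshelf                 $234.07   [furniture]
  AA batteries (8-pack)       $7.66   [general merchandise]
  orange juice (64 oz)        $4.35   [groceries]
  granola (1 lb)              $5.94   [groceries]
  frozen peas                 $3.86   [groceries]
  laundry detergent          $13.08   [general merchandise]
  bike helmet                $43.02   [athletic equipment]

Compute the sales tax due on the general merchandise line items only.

$1.81

Scented candle $21.76: general merchandise → 4.25% → $0.92
AA batteries (8-pack) $7.66: general merchandise → 4.25% → $0.33
Laundry detergent $13.08: general merchandise → 4.25% → $0.56
Tax on general merchandise = $0.92 + $0.33 + $0.56 = $1.81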